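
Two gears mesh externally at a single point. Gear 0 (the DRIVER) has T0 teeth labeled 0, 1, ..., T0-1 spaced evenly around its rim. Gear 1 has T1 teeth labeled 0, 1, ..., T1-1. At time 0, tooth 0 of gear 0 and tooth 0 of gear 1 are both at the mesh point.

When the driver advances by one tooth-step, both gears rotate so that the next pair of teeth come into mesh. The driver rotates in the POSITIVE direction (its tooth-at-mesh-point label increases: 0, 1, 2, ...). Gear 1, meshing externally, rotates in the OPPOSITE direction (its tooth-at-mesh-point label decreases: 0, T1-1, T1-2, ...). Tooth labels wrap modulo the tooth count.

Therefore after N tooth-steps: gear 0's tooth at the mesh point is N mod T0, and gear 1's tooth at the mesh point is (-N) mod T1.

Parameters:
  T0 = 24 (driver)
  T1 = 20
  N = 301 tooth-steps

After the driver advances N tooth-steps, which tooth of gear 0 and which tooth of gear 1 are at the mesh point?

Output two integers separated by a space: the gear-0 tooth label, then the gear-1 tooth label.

Answer: 13 19

Derivation:
Gear 0 (driver, T0=24): tooth at mesh = N mod T0
  301 = 12 * 24 + 13, so 301 mod 24 = 13
  gear 0 tooth = 13
Gear 1 (driven, T1=20): tooth at mesh = (-N) mod T1
  301 = 15 * 20 + 1, so 301 mod 20 = 1
  (-301) mod 20 = (-1) mod 20 = 20 - 1 = 19
Mesh after 301 steps: gear-0 tooth 13 meets gear-1 tooth 19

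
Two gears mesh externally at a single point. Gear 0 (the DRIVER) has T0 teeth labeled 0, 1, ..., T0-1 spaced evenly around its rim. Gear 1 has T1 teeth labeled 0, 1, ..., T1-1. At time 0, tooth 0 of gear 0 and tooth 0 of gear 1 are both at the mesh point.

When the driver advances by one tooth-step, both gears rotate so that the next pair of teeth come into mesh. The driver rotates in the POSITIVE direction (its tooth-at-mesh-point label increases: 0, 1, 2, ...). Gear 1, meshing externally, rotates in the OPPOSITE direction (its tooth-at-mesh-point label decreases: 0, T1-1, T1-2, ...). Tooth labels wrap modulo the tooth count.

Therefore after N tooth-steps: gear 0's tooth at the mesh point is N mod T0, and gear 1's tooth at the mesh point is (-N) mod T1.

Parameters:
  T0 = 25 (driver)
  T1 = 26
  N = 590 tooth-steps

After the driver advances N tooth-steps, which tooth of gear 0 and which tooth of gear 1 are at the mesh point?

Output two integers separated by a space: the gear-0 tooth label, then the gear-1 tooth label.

Gear 0 (driver, T0=25): tooth at mesh = N mod T0
  590 = 23 * 25 + 15, so 590 mod 25 = 15
  gear 0 tooth = 15
Gear 1 (driven, T1=26): tooth at mesh = (-N) mod T1
  590 = 22 * 26 + 18, so 590 mod 26 = 18
  (-590) mod 26 = (-18) mod 26 = 26 - 18 = 8
Mesh after 590 steps: gear-0 tooth 15 meets gear-1 tooth 8

Answer: 15 8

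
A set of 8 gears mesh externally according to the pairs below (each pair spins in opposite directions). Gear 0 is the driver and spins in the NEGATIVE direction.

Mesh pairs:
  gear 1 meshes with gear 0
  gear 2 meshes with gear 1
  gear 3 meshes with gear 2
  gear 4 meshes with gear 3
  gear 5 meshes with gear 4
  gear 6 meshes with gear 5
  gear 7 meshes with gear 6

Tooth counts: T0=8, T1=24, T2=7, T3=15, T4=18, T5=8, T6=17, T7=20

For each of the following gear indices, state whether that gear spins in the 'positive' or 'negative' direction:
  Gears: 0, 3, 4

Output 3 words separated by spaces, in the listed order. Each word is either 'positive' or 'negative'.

Answer: negative positive negative

Derivation:
Gear 0 (driver): negative (depth 0)
  gear 1: meshes with gear 0 -> depth 1 -> positive (opposite of gear 0)
  gear 2: meshes with gear 1 -> depth 2 -> negative (opposite of gear 1)
  gear 3: meshes with gear 2 -> depth 3 -> positive (opposite of gear 2)
  gear 4: meshes with gear 3 -> depth 4 -> negative (opposite of gear 3)
  gear 5: meshes with gear 4 -> depth 5 -> positive (opposite of gear 4)
  gear 6: meshes with gear 5 -> depth 6 -> negative (opposite of gear 5)
  gear 7: meshes with gear 6 -> depth 7 -> positive (opposite of gear 6)
Queried indices 0, 3, 4 -> negative, positive, negative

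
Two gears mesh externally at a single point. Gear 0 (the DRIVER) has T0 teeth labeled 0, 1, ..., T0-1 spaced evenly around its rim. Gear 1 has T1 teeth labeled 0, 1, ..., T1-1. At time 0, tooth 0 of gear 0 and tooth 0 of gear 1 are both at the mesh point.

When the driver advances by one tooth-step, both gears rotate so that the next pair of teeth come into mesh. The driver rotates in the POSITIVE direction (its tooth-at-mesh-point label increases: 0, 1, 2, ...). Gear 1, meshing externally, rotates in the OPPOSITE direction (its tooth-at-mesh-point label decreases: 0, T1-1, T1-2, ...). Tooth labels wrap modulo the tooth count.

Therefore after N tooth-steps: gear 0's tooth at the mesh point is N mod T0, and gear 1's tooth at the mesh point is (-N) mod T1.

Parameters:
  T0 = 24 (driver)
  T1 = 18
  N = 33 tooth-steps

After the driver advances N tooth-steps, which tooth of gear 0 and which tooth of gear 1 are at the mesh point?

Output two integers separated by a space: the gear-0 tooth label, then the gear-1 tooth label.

Gear 0 (driver, T0=24): tooth at mesh = N mod T0
  33 = 1 * 24 + 9, so 33 mod 24 = 9
  gear 0 tooth = 9
Gear 1 (driven, T1=18): tooth at mesh = (-N) mod T1
  33 = 1 * 18 + 15, so 33 mod 18 = 15
  (-33) mod 18 = (-15) mod 18 = 18 - 15 = 3
Mesh after 33 steps: gear-0 tooth 9 meets gear-1 tooth 3

Answer: 9 3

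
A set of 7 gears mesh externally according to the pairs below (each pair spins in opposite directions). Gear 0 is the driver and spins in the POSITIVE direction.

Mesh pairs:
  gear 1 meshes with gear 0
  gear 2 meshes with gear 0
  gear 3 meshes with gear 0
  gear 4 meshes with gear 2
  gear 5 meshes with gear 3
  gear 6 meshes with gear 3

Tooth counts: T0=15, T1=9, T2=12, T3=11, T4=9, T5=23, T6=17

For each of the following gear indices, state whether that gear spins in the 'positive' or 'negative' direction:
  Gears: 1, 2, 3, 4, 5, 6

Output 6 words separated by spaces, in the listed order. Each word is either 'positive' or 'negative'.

Answer: negative negative negative positive positive positive

Derivation:
Gear 0 (driver): positive (depth 0)
  gear 1: meshes with gear 0 -> depth 1 -> negative (opposite of gear 0)
  gear 2: meshes with gear 0 -> depth 1 -> negative (opposite of gear 0)
  gear 3: meshes with gear 0 -> depth 1 -> negative (opposite of gear 0)
  gear 4: meshes with gear 2 -> depth 2 -> positive (opposite of gear 2)
  gear 5: meshes with gear 3 -> depth 2 -> positive (opposite of gear 3)
  gear 6: meshes with gear 3 -> depth 2 -> positive (opposite of gear 3)
Queried indices 1, 2, 3, 4, 5, 6 -> negative, negative, negative, positive, positive, positive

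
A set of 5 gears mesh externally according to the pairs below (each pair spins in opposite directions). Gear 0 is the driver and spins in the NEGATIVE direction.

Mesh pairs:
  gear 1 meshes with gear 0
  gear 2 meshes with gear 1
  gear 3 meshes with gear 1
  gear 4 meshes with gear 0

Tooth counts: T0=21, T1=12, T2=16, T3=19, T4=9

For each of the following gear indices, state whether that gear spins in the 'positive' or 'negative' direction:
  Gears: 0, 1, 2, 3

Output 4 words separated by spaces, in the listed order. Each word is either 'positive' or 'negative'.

Answer: negative positive negative negative

Derivation:
Gear 0 (driver): negative (depth 0)
  gear 1: meshes with gear 0 -> depth 1 -> positive (opposite of gear 0)
  gear 2: meshes with gear 1 -> depth 2 -> negative (opposite of gear 1)
  gear 3: meshes with gear 1 -> depth 2 -> negative (opposite of gear 1)
  gear 4: meshes with gear 0 -> depth 1 -> positive (opposite of gear 0)
Queried indices 0, 1, 2, 3 -> negative, positive, negative, negative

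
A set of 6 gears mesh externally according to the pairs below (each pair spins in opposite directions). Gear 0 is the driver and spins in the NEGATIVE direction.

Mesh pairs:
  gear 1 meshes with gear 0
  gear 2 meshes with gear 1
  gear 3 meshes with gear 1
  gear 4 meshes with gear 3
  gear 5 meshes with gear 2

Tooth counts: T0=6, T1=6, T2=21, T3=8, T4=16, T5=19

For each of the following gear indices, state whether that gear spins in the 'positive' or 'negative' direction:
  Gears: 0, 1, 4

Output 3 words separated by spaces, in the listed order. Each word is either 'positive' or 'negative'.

Answer: negative positive positive

Derivation:
Gear 0 (driver): negative (depth 0)
  gear 1: meshes with gear 0 -> depth 1 -> positive (opposite of gear 0)
  gear 2: meshes with gear 1 -> depth 2 -> negative (opposite of gear 1)
  gear 3: meshes with gear 1 -> depth 2 -> negative (opposite of gear 1)
  gear 4: meshes with gear 3 -> depth 3 -> positive (opposite of gear 3)
  gear 5: meshes with gear 2 -> depth 3 -> positive (opposite of gear 2)
Queried indices 0, 1, 4 -> negative, positive, positive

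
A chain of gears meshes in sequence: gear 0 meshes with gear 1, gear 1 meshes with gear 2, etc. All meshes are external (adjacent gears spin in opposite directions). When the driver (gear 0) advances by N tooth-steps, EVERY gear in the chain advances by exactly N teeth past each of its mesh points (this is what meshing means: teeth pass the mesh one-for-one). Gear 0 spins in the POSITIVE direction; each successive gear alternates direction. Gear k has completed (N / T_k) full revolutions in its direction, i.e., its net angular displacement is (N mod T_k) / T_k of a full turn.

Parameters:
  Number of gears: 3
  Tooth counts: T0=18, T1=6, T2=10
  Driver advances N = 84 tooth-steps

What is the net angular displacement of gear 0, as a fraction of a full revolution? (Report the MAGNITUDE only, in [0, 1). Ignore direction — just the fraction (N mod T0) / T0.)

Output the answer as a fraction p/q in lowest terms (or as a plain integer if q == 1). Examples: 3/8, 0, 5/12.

Chain of 3 gears, tooth counts: [18, 6, 10]
  gear 0: T0=18, direction=positive, advance = 84 mod 18 = 12 teeth = 12/18 turn
  gear 1: T1=6, direction=negative, advance = 84 mod 6 = 0 teeth = 0/6 turn
  gear 2: T2=10, direction=positive, advance = 84 mod 10 = 4 teeth = 4/10 turn
Gear 0: 84 mod 18 = 12
Fraction = 12 / 18 = 2/3 (gcd(12,18)=6) = 2/3

Answer: 2/3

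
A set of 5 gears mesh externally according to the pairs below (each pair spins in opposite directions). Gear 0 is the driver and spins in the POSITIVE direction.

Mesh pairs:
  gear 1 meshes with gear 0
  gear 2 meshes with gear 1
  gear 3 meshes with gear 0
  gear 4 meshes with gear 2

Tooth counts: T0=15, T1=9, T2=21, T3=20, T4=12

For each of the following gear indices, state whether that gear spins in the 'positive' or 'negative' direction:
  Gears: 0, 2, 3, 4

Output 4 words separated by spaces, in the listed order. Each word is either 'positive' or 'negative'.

Gear 0 (driver): positive (depth 0)
  gear 1: meshes with gear 0 -> depth 1 -> negative (opposite of gear 0)
  gear 2: meshes with gear 1 -> depth 2 -> positive (opposite of gear 1)
  gear 3: meshes with gear 0 -> depth 1 -> negative (opposite of gear 0)
  gear 4: meshes with gear 2 -> depth 3 -> negative (opposite of gear 2)
Queried indices 0, 2, 3, 4 -> positive, positive, negative, negative

Answer: positive positive negative negative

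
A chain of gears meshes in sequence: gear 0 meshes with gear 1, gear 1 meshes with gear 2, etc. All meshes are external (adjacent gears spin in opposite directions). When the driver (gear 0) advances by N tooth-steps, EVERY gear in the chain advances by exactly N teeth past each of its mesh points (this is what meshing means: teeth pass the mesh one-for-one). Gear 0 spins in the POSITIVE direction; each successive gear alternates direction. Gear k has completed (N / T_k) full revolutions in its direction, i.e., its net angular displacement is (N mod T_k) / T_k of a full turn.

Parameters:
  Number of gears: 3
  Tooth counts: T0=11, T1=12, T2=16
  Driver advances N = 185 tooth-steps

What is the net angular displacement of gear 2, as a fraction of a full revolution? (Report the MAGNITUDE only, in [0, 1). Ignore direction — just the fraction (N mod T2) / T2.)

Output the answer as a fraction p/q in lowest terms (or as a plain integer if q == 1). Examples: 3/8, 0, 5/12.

Chain of 3 gears, tooth counts: [11, 12, 16]
  gear 0: T0=11, direction=positive, advance = 185 mod 11 = 9 teeth = 9/11 turn
  gear 1: T1=12, direction=negative, advance = 185 mod 12 = 5 teeth = 5/12 turn
  gear 2: T2=16, direction=positive, advance = 185 mod 16 = 9 teeth = 9/16 turn
Gear 2: 185 mod 16 = 9
Fraction = 9 / 16 = 9/16 (gcd(9,16)=1) = 9/16

Answer: 9/16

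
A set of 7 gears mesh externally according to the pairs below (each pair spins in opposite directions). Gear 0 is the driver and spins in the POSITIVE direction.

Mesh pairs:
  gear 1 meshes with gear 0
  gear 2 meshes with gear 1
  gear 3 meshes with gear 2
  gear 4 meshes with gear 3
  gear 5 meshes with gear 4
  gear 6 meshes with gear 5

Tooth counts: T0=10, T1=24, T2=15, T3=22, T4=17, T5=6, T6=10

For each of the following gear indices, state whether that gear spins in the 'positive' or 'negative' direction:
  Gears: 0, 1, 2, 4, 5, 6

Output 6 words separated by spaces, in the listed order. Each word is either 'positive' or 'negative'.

Answer: positive negative positive positive negative positive

Derivation:
Gear 0 (driver): positive (depth 0)
  gear 1: meshes with gear 0 -> depth 1 -> negative (opposite of gear 0)
  gear 2: meshes with gear 1 -> depth 2 -> positive (opposite of gear 1)
  gear 3: meshes with gear 2 -> depth 3 -> negative (opposite of gear 2)
  gear 4: meshes with gear 3 -> depth 4 -> positive (opposite of gear 3)
  gear 5: meshes with gear 4 -> depth 5 -> negative (opposite of gear 4)
  gear 6: meshes with gear 5 -> depth 6 -> positive (opposite of gear 5)
Queried indices 0, 1, 2, 4, 5, 6 -> positive, negative, positive, positive, negative, positive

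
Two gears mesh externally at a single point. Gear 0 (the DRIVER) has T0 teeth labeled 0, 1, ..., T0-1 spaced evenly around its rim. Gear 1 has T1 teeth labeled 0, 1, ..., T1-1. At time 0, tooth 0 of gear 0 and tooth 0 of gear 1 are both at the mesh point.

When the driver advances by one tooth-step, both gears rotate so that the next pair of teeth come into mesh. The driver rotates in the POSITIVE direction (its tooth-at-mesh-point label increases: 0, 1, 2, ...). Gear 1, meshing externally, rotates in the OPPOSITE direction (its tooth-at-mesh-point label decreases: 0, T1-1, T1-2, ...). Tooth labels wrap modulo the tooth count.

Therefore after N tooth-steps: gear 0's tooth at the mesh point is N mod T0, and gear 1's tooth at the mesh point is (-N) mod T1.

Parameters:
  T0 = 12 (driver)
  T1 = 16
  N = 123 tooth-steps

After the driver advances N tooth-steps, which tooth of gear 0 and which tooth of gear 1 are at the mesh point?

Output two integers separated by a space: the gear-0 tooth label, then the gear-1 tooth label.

Gear 0 (driver, T0=12): tooth at mesh = N mod T0
  123 = 10 * 12 + 3, so 123 mod 12 = 3
  gear 0 tooth = 3
Gear 1 (driven, T1=16): tooth at mesh = (-N) mod T1
  123 = 7 * 16 + 11, so 123 mod 16 = 11
  (-123) mod 16 = (-11) mod 16 = 16 - 11 = 5
Mesh after 123 steps: gear-0 tooth 3 meets gear-1 tooth 5

Answer: 3 5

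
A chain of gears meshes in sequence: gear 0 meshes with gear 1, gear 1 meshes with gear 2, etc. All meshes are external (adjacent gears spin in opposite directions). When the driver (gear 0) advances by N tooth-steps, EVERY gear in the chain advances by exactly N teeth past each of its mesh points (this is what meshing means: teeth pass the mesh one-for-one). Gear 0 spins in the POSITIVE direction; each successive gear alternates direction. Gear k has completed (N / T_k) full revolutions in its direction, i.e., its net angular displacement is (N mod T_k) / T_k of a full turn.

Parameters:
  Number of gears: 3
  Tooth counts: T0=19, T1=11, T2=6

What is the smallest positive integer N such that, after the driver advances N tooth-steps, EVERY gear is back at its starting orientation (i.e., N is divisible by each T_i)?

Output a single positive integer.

Gear k returns to start when N is a multiple of T_k.
All gears at start simultaneously when N is a common multiple of [19, 11, 6]; the smallest such N is lcm(19, 11, 6).
Start: lcm = T0 = 19
Fold in T1=11: gcd(19, 11) = 1; lcm(19, 11) = 19 * 11 / 1 = 209 / 1 = 209
Fold in T2=6: gcd(209, 6) = 1; lcm(209, 6) = 209 * 6 / 1 = 1254 / 1 = 1254
Full cycle length = 1254

Answer: 1254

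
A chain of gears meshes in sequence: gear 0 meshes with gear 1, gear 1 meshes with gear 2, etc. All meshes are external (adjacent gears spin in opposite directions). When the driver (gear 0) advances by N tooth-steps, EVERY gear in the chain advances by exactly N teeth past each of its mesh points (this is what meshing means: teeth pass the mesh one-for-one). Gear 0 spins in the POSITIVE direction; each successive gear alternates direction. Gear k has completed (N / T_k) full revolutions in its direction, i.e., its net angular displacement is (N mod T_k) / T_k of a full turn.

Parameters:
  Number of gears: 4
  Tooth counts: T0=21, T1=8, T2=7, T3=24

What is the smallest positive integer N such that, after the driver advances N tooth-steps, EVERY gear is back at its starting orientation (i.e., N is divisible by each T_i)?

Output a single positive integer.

Answer: 168

Derivation:
Gear k returns to start when N is a multiple of T_k.
All gears at start simultaneously when N is a common multiple of [21, 8, 7, 24]; the smallest such N is lcm(21, 8, 7, 24).
Start: lcm = T0 = 21
Fold in T1=8: gcd(21, 8) = 1; lcm(21, 8) = 21 * 8 / 1 = 168 / 1 = 168
Fold in T2=7: gcd(168, 7) = 7; lcm(168, 7) = 168 * 7 / 7 = 1176 / 7 = 168
Fold in T3=24: gcd(168, 24) = 24; lcm(168, 24) = 168 * 24 / 24 = 4032 / 24 = 168
Full cycle length = 168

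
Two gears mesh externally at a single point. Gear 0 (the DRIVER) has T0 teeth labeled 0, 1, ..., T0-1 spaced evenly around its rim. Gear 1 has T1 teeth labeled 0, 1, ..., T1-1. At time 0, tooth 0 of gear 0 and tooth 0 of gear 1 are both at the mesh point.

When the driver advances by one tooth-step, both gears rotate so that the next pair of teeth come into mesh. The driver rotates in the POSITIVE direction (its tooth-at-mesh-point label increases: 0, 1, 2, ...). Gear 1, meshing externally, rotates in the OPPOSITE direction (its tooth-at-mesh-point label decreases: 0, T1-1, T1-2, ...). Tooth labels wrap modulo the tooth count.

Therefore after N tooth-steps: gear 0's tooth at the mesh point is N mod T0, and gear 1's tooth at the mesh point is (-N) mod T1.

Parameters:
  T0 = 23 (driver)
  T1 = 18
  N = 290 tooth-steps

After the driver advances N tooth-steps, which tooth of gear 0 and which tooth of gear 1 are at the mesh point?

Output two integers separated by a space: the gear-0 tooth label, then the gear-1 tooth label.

Answer: 14 16

Derivation:
Gear 0 (driver, T0=23): tooth at mesh = N mod T0
  290 = 12 * 23 + 14, so 290 mod 23 = 14
  gear 0 tooth = 14
Gear 1 (driven, T1=18): tooth at mesh = (-N) mod T1
  290 = 16 * 18 + 2, so 290 mod 18 = 2
  (-290) mod 18 = (-2) mod 18 = 18 - 2 = 16
Mesh after 290 steps: gear-0 tooth 14 meets gear-1 tooth 16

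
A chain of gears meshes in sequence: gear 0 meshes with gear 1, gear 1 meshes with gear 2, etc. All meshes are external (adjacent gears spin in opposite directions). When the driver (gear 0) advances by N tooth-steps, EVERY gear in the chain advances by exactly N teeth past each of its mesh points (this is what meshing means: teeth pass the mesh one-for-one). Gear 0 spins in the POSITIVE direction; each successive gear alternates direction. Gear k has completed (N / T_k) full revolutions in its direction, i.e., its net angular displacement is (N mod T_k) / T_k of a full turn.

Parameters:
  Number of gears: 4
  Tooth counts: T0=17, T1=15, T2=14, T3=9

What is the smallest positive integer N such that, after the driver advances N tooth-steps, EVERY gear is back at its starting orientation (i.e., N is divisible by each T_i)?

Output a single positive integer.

Answer: 10710

Derivation:
Gear k returns to start when N is a multiple of T_k.
All gears at start simultaneously when N is a common multiple of [17, 15, 14, 9]; the smallest such N is lcm(17, 15, 14, 9).
Start: lcm = T0 = 17
Fold in T1=15: gcd(17, 15) = 1; lcm(17, 15) = 17 * 15 / 1 = 255 / 1 = 255
Fold in T2=14: gcd(255, 14) = 1; lcm(255, 14) = 255 * 14 / 1 = 3570 / 1 = 3570
Fold in T3=9: gcd(3570, 9) = 3; lcm(3570, 9) = 3570 * 9 / 3 = 32130 / 3 = 10710
Full cycle length = 10710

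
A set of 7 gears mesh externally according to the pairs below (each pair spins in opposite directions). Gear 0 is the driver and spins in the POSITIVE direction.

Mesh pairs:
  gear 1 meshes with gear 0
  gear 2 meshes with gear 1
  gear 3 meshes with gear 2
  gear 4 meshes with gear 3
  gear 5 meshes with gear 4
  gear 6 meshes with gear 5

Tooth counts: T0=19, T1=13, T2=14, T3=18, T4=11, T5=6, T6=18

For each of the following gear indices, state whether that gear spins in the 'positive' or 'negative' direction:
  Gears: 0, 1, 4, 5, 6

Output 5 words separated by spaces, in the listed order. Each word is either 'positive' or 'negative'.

Answer: positive negative positive negative positive

Derivation:
Gear 0 (driver): positive (depth 0)
  gear 1: meshes with gear 0 -> depth 1 -> negative (opposite of gear 0)
  gear 2: meshes with gear 1 -> depth 2 -> positive (opposite of gear 1)
  gear 3: meshes with gear 2 -> depth 3 -> negative (opposite of gear 2)
  gear 4: meshes with gear 3 -> depth 4 -> positive (opposite of gear 3)
  gear 5: meshes with gear 4 -> depth 5 -> negative (opposite of gear 4)
  gear 6: meshes with gear 5 -> depth 6 -> positive (opposite of gear 5)
Queried indices 0, 1, 4, 5, 6 -> positive, negative, positive, negative, positive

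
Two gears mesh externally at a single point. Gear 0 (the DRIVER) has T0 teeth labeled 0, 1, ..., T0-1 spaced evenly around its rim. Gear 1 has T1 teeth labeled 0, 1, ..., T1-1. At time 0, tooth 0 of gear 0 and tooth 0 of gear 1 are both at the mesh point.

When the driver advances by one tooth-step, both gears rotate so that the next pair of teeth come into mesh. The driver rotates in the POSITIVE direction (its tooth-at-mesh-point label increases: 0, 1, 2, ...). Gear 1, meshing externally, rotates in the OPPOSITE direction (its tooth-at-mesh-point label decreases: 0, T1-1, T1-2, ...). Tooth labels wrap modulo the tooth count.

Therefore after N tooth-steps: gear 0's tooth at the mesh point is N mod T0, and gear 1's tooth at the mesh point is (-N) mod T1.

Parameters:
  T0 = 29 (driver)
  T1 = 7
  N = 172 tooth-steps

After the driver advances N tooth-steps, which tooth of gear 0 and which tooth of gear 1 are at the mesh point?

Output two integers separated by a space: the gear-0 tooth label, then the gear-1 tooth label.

Answer: 27 3

Derivation:
Gear 0 (driver, T0=29): tooth at mesh = N mod T0
  172 = 5 * 29 + 27, so 172 mod 29 = 27
  gear 0 tooth = 27
Gear 1 (driven, T1=7): tooth at mesh = (-N) mod T1
  172 = 24 * 7 + 4, so 172 mod 7 = 4
  (-172) mod 7 = (-4) mod 7 = 7 - 4 = 3
Mesh after 172 steps: gear-0 tooth 27 meets gear-1 tooth 3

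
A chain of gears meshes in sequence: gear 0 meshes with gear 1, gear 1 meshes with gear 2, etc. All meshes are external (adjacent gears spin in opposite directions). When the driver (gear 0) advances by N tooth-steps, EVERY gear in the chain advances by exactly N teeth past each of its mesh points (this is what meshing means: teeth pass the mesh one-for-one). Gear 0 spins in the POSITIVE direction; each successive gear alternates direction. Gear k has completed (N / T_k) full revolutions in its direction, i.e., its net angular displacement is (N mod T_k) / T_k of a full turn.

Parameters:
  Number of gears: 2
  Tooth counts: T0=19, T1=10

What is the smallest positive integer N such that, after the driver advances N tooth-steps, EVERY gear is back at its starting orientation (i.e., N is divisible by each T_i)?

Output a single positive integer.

Gear k returns to start when N is a multiple of T_k.
All gears at start simultaneously when N is a common multiple of [19, 10]; the smallest such N is lcm(19, 10).
Start: lcm = T0 = 19
Fold in T1=10: gcd(19, 10) = 1; lcm(19, 10) = 19 * 10 / 1 = 190 / 1 = 190
Full cycle length = 190

Answer: 190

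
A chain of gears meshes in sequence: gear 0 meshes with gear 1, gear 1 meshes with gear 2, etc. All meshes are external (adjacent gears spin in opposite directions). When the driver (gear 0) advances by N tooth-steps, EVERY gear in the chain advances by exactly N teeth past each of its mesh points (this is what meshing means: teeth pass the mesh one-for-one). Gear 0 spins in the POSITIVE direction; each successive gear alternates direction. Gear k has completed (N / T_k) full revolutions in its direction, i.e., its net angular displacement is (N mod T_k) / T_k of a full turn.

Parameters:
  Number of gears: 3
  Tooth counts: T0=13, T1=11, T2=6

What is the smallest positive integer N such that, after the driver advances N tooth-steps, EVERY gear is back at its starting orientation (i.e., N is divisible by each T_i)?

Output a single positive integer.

Answer: 858

Derivation:
Gear k returns to start when N is a multiple of T_k.
All gears at start simultaneously when N is a common multiple of [13, 11, 6]; the smallest such N is lcm(13, 11, 6).
Start: lcm = T0 = 13
Fold in T1=11: gcd(13, 11) = 1; lcm(13, 11) = 13 * 11 / 1 = 143 / 1 = 143
Fold in T2=6: gcd(143, 6) = 1; lcm(143, 6) = 143 * 6 / 1 = 858 / 1 = 858
Full cycle length = 858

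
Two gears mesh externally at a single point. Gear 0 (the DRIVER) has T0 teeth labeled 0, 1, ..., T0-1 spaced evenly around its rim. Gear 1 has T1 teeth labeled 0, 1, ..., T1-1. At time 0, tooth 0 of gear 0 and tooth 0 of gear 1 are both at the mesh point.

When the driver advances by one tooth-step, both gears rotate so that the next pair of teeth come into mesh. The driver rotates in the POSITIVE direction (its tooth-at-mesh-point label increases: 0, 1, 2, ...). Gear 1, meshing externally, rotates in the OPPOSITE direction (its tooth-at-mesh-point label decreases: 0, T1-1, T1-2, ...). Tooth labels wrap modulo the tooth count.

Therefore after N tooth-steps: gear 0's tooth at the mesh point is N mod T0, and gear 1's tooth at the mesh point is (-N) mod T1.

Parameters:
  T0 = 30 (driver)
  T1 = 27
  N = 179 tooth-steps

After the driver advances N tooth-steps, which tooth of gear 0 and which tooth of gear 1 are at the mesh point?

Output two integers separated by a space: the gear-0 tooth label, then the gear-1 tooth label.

Answer: 29 10

Derivation:
Gear 0 (driver, T0=30): tooth at mesh = N mod T0
  179 = 5 * 30 + 29, so 179 mod 30 = 29
  gear 0 tooth = 29
Gear 1 (driven, T1=27): tooth at mesh = (-N) mod T1
  179 = 6 * 27 + 17, so 179 mod 27 = 17
  (-179) mod 27 = (-17) mod 27 = 27 - 17 = 10
Mesh after 179 steps: gear-0 tooth 29 meets gear-1 tooth 10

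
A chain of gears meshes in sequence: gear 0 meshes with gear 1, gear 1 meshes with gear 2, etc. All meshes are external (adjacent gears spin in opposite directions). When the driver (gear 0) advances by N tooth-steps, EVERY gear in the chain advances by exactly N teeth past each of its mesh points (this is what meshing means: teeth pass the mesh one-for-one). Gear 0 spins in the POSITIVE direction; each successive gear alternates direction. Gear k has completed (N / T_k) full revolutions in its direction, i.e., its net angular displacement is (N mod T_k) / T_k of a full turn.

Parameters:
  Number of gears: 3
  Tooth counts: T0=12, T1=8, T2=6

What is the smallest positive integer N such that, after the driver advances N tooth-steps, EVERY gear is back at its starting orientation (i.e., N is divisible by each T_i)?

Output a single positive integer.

Gear k returns to start when N is a multiple of T_k.
All gears at start simultaneously when N is a common multiple of [12, 8, 6]; the smallest such N is lcm(12, 8, 6).
Start: lcm = T0 = 12
Fold in T1=8: gcd(12, 8) = 4; lcm(12, 8) = 12 * 8 / 4 = 96 / 4 = 24
Fold in T2=6: gcd(24, 6) = 6; lcm(24, 6) = 24 * 6 / 6 = 144 / 6 = 24
Full cycle length = 24

Answer: 24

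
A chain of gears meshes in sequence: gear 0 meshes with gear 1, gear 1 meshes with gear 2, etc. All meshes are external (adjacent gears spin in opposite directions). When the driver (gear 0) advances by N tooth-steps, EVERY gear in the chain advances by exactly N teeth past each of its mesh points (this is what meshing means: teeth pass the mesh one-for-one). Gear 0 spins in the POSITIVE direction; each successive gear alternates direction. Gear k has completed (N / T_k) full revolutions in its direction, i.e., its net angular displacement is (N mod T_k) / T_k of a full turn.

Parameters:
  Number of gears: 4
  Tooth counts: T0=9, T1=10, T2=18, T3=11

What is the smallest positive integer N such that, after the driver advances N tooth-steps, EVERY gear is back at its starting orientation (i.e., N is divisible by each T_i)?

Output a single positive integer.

Gear k returns to start when N is a multiple of T_k.
All gears at start simultaneously when N is a common multiple of [9, 10, 18, 11]; the smallest such N is lcm(9, 10, 18, 11).
Start: lcm = T0 = 9
Fold in T1=10: gcd(9, 10) = 1; lcm(9, 10) = 9 * 10 / 1 = 90 / 1 = 90
Fold in T2=18: gcd(90, 18) = 18; lcm(90, 18) = 90 * 18 / 18 = 1620 / 18 = 90
Fold in T3=11: gcd(90, 11) = 1; lcm(90, 11) = 90 * 11 / 1 = 990 / 1 = 990
Full cycle length = 990

Answer: 990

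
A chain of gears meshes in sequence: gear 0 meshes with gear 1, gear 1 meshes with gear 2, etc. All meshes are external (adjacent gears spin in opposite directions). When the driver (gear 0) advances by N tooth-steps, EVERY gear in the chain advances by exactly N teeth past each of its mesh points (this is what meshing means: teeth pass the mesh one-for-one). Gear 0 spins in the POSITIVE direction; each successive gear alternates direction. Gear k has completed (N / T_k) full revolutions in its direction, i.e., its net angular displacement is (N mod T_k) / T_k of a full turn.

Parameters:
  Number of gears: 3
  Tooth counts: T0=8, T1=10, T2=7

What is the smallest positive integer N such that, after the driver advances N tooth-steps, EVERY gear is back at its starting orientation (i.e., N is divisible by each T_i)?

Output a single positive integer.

Answer: 280

Derivation:
Gear k returns to start when N is a multiple of T_k.
All gears at start simultaneously when N is a common multiple of [8, 10, 7]; the smallest such N is lcm(8, 10, 7).
Start: lcm = T0 = 8
Fold in T1=10: gcd(8, 10) = 2; lcm(8, 10) = 8 * 10 / 2 = 80 / 2 = 40
Fold in T2=7: gcd(40, 7) = 1; lcm(40, 7) = 40 * 7 / 1 = 280 / 1 = 280
Full cycle length = 280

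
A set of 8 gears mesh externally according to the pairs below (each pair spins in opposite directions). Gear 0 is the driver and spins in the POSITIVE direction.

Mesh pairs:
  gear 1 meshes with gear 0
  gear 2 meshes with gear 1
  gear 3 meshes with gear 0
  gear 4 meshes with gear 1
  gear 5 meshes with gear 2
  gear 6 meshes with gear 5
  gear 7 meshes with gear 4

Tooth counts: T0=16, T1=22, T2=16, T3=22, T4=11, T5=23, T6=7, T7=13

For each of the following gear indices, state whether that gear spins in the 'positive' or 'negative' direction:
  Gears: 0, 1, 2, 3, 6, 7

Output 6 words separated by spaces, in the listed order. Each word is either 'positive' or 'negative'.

Answer: positive negative positive negative positive negative

Derivation:
Gear 0 (driver): positive (depth 0)
  gear 1: meshes with gear 0 -> depth 1 -> negative (opposite of gear 0)
  gear 2: meshes with gear 1 -> depth 2 -> positive (opposite of gear 1)
  gear 3: meshes with gear 0 -> depth 1 -> negative (opposite of gear 0)
  gear 4: meshes with gear 1 -> depth 2 -> positive (opposite of gear 1)
  gear 5: meshes with gear 2 -> depth 3 -> negative (opposite of gear 2)
  gear 6: meshes with gear 5 -> depth 4 -> positive (opposite of gear 5)
  gear 7: meshes with gear 4 -> depth 3 -> negative (opposite of gear 4)
Queried indices 0, 1, 2, 3, 6, 7 -> positive, negative, positive, negative, positive, negative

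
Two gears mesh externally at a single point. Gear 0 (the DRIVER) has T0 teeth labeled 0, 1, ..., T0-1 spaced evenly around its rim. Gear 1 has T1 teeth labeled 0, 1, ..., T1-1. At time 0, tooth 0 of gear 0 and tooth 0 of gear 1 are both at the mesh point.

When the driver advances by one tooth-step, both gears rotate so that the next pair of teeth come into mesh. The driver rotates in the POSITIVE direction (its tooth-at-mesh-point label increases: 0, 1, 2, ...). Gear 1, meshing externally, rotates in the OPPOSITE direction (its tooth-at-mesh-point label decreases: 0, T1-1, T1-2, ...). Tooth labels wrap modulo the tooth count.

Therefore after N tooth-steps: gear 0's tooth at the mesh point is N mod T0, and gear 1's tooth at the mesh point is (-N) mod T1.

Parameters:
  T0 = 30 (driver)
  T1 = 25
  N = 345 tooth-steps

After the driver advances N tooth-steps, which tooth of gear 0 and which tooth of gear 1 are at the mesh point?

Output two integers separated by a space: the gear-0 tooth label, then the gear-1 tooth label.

Answer: 15 5

Derivation:
Gear 0 (driver, T0=30): tooth at mesh = N mod T0
  345 = 11 * 30 + 15, so 345 mod 30 = 15
  gear 0 tooth = 15
Gear 1 (driven, T1=25): tooth at mesh = (-N) mod T1
  345 = 13 * 25 + 20, so 345 mod 25 = 20
  (-345) mod 25 = (-20) mod 25 = 25 - 20 = 5
Mesh after 345 steps: gear-0 tooth 15 meets gear-1 tooth 5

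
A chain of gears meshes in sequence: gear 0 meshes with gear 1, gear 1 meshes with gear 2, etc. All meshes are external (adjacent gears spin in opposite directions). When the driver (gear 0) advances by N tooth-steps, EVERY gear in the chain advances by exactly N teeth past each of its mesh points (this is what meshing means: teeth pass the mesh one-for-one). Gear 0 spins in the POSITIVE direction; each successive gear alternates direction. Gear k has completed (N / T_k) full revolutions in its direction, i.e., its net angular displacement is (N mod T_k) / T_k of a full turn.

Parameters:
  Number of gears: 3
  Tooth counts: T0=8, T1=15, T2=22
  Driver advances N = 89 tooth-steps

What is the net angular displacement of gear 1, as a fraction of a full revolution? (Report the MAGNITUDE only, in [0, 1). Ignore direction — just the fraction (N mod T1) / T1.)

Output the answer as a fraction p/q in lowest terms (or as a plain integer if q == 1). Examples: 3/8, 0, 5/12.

Chain of 3 gears, tooth counts: [8, 15, 22]
  gear 0: T0=8, direction=positive, advance = 89 mod 8 = 1 teeth = 1/8 turn
  gear 1: T1=15, direction=negative, advance = 89 mod 15 = 14 teeth = 14/15 turn
  gear 2: T2=22, direction=positive, advance = 89 mod 22 = 1 teeth = 1/22 turn
Gear 1: 89 mod 15 = 14
Fraction = 14 / 15 = 14/15 (gcd(14,15)=1) = 14/15

Answer: 14/15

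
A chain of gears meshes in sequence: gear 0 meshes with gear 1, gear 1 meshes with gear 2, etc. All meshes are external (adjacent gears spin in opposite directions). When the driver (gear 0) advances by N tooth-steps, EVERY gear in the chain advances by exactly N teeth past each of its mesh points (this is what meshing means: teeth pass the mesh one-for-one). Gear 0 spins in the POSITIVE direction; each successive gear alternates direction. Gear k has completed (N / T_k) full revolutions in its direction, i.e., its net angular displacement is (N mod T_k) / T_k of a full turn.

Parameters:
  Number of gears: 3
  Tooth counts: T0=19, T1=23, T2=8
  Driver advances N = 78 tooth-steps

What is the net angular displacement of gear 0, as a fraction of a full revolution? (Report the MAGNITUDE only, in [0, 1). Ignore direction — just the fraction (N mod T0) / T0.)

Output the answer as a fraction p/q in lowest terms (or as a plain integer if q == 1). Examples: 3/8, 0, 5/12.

Chain of 3 gears, tooth counts: [19, 23, 8]
  gear 0: T0=19, direction=positive, advance = 78 mod 19 = 2 teeth = 2/19 turn
  gear 1: T1=23, direction=negative, advance = 78 mod 23 = 9 teeth = 9/23 turn
  gear 2: T2=8, direction=positive, advance = 78 mod 8 = 6 teeth = 6/8 turn
Gear 0: 78 mod 19 = 2
Fraction = 2 / 19 = 2/19 (gcd(2,19)=1) = 2/19

Answer: 2/19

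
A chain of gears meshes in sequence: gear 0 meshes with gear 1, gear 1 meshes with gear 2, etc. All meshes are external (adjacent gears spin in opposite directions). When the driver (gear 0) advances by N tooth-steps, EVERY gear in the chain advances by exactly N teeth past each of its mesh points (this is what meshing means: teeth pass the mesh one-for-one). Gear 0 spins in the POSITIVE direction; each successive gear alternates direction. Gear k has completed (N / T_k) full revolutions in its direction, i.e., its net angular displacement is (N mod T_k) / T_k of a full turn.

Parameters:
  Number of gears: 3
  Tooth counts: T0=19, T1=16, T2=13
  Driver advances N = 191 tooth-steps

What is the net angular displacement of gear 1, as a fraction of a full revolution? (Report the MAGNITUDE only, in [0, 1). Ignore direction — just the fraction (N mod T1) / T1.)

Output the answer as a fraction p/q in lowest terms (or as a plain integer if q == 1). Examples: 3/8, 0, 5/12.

Chain of 3 gears, tooth counts: [19, 16, 13]
  gear 0: T0=19, direction=positive, advance = 191 mod 19 = 1 teeth = 1/19 turn
  gear 1: T1=16, direction=negative, advance = 191 mod 16 = 15 teeth = 15/16 turn
  gear 2: T2=13, direction=positive, advance = 191 mod 13 = 9 teeth = 9/13 turn
Gear 1: 191 mod 16 = 15
Fraction = 15 / 16 = 15/16 (gcd(15,16)=1) = 15/16

Answer: 15/16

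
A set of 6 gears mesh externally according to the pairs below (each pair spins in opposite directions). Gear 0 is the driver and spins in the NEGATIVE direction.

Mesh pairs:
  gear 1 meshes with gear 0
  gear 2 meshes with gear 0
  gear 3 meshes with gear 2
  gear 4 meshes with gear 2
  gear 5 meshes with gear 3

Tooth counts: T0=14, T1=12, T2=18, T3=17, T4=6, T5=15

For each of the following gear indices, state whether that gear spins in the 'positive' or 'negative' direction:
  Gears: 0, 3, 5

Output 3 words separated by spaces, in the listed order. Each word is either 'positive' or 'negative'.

Answer: negative negative positive

Derivation:
Gear 0 (driver): negative (depth 0)
  gear 1: meshes with gear 0 -> depth 1 -> positive (opposite of gear 0)
  gear 2: meshes with gear 0 -> depth 1 -> positive (opposite of gear 0)
  gear 3: meshes with gear 2 -> depth 2 -> negative (opposite of gear 2)
  gear 4: meshes with gear 2 -> depth 2 -> negative (opposite of gear 2)
  gear 5: meshes with gear 3 -> depth 3 -> positive (opposite of gear 3)
Queried indices 0, 3, 5 -> negative, negative, positive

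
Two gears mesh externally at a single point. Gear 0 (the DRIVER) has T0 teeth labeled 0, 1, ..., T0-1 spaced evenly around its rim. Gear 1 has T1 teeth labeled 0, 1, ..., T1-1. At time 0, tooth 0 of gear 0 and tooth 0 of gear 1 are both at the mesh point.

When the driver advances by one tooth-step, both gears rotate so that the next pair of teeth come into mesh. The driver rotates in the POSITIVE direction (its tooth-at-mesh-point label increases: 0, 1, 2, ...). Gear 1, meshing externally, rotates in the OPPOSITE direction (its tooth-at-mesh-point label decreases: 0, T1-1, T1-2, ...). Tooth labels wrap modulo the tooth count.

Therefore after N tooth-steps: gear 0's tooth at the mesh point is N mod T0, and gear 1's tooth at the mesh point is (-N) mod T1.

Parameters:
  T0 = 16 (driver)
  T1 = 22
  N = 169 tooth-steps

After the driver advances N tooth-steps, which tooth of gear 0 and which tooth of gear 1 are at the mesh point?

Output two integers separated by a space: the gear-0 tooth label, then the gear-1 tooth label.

Gear 0 (driver, T0=16): tooth at mesh = N mod T0
  169 = 10 * 16 + 9, so 169 mod 16 = 9
  gear 0 tooth = 9
Gear 1 (driven, T1=22): tooth at mesh = (-N) mod T1
  169 = 7 * 22 + 15, so 169 mod 22 = 15
  (-169) mod 22 = (-15) mod 22 = 22 - 15 = 7
Mesh after 169 steps: gear-0 tooth 9 meets gear-1 tooth 7

Answer: 9 7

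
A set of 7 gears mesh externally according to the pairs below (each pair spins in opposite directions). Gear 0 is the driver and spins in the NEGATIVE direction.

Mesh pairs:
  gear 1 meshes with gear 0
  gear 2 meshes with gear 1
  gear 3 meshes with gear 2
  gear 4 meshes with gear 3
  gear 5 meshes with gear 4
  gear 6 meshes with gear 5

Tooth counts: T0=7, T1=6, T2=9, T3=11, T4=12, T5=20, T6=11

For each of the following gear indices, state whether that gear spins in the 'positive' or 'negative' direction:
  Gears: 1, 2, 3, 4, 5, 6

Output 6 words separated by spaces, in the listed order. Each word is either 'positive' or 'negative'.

Gear 0 (driver): negative (depth 0)
  gear 1: meshes with gear 0 -> depth 1 -> positive (opposite of gear 0)
  gear 2: meshes with gear 1 -> depth 2 -> negative (opposite of gear 1)
  gear 3: meshes with gear 2 -> depth 3 -> positive (opposite of gear 2)
  gear 4: meshes with gear 3 -> depth 4 -> negative (opposite of gear 3)
  gear 5: meshes with gear 4 -> depth 5 -> positive (opposite of gear 4)
  gear 6: meshes with gear 5 -> depth 6 -> negative (opposite of gear 5)
Queried indices 1, 2, 3, 4, 5, 6 -> positive, negative, positive, negative, positive, negative

Answer: positive negative positive negative positive negative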